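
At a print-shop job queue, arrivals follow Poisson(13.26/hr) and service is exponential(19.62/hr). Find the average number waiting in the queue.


ρ = 13.26/19.62 = 0.6758
Lq = ρ²/(1−ρ) = 0.4568/0.3242 = 1.4091

Final: 1.4091


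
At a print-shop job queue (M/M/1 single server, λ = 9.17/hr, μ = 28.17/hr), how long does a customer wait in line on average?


ρ = 9.17/28.17 = 0.3255
Wq = ρ/(μ−λ) = 0.3255/(28.17 − 9.17) = 0.3255/19.00 = 0.01713 hr

Final: 0.01713 hr


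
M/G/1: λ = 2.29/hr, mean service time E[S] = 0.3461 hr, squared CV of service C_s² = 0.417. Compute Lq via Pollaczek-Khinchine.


ρ = λ·E[S] = 2.29·0.3461 = 0.7926
Lq = ρ²(1+C_s²)/(2(1−ρ)) = 0.6282·(1+0.417)/(2·0.2074)
= 0.6282·1.4170/0.4149 = 2.14556

Final: 2.14556


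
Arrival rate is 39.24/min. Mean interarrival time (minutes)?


Mean interarrival time = 1/λ = 1/39.24 minute = 0.02548 minute
In minutes: 0.02548 × 1 = 0.02548 min

Final: 0.02548 min


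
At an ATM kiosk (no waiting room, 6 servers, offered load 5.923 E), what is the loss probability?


B(c,a) = (a^c/c!) / Σ_{k=0}^{c} a^k/k!
a^6/6! = 59.967770
Σ terms (k=0..6): 1.00000 + 5.92300 + 17.54096 + 34.63171 + 51.28091 + 60.74736 + 59.96777 = 231.091713
B = 59.967770/231.091713 = 0.259498

Final: 0.259498


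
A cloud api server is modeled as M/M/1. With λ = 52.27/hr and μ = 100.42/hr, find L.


ρ = λ/μ = 52.27/100.42 = 0.5205
L = ρ/(1−ρ) = 0.5205/(1 − 0.5205) = 0.5205/0.4795 = 1.0856

Final: 1.0856


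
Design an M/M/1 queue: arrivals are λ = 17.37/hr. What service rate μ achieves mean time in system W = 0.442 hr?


W = 1/(μ−λ) ⇒ μ − λ = 1/W = 1/0.442 = 2.2624
μ = λ + 1/W = 17.37 + 2.2624 = 19.6324 per hr

Final: 19.6324 /hr


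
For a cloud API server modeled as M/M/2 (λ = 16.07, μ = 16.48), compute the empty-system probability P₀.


a = λ/μ = 16.07/16.48 = 0.9751; ρ = a/c = 0.4876
Σ_{k=0}^{1} a^k/k! (terms k=0..1) = 1.00000 + 0.97512 = 1.97512
Tail: a^2/(2!(1−ρ)) = 0.95086/(2·0.5124) = 0.92778
P₀ = 1/(1.97512 + 0.92778) = 1/2.90290 = 0.344483

Final: 0.344483


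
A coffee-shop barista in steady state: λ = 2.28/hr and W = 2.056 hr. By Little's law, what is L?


L = λW = 2.28·2.056 = 4.6877

Final: 4.6877


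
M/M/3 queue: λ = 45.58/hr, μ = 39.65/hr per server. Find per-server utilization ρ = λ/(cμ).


ρ = λ/(cμ) = 45.58/(3·39.65) = 45.58/118.95 = 0.3832

Final: 0.3832


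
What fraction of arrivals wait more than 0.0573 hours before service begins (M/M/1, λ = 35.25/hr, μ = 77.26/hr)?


ρ = 35.25/77.26 = 0.4563
P(Wq > t) = ρ·e^{−(μ−λ)t} = 0.4563·e^{−2.4072}
= 0.4563·0.090070 = 0.041094

Final: 0.041094


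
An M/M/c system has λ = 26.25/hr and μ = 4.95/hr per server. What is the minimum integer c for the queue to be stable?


Stability requires cμ > λ ⇔ c > λ/μ.
λ/μ = 26.25/4.95 = 5.3030
Minimum integer c = ⌊5.3030⌋ + 1 = 6
Check: 6·4.95 = 29.70 > 26.25, while 5·4.95 = 24.75 ≤ 26.25

Final: 6 servers


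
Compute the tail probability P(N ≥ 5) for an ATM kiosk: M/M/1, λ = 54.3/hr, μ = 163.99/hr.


ρ = 54.3/163.99 = 0.3311
P(N ≥ n) = ρ^n = 0.3311^5 = 0.003980

Final: 0.003980


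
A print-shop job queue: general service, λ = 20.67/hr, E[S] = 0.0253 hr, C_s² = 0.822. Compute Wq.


ρ = λ·E[S] = 20.67·0.0253 = 0.5230
E[S²] = E[S]²(1+C_s²) = 0.0253²·(1+0.822) = 0.001166
Wq = λ·E[S²]/(2(1−ρ)) = 20.67·0.001166/(2·0.4770) = 0.02527 hr

Final: 0.02527 hr


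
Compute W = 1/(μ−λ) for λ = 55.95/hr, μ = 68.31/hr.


W = 1/(μ−λ) = 1/(68.31 − 55.95) = 1/12.36 = 0.08091 hr

Final: 0.08091 hr


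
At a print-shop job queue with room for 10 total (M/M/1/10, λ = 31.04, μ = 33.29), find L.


ρ = 31.04/33.29 = 0.9324
L = ρ[1 − (K+1)ρ^K + Kρ^(K+1)] / [(1−ρ)(1−ρ^(K+1))]
Numerator: 0.9324·(1 − 11·0.496683 + 10·0.463113) = 0.156291
Denominator: (0.06759)·(0.536887) = 0.036287
L = 0.156291/0.036287 = 4.3071

Final: 4.3071


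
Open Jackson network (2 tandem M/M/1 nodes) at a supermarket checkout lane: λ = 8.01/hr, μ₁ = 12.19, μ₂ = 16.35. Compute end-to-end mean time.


Each node sees arrival rate λ = 8.01/hr (tandem ⇒ throughput preserved).
W₁ = 1/(μ₁−λ) = 1/(12.19−8.01) = 0.23923 hr
W₂ = 1/(μ₂−λ) = 1/(16.35−8.01) = 0.11990 hr
W_total = W₁ + W₂ = 0.23923 + 0.11990 = 0.35914 hr

Final: 0.35914 hr


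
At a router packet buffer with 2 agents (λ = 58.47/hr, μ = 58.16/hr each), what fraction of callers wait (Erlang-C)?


a = λ/μ = 1.0053; ρ = a/2 = 0.5027
P₀ = 0.330969 (from M/M/c formula)
C(c,a) = [a^c/(c!(1−ρ))]·P₀ = [1.01069/(2·0.4973)]·0.330969
= 1.01610·0.330969 = 0.336299

Final: 0.336299


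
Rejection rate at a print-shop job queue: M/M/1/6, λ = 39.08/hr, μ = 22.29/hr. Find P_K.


ρ = λ/μ = 39.08/22.29 = 1.7533
P_K = (1−ρ)ρ^K/(1−ρ^(K+1)) = (-0.7533·29.044702)/(1 − 50.922698)
= -21.877996/-49.922698 = 0.438237

Final: 0.438237


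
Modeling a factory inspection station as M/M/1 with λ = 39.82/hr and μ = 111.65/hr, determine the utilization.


ρ = λ/μ = 39.82/111.65 = 0.3567

Final: 0.3567


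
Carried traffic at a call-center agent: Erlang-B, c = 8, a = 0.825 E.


B(8,0.825) = 0.000002332 (Erlang-B)
Carried load = a(1 − B) = 0.825·(1 − 0.000002332) = 0.825·0.999998 = 0.8250 E

Final: 0.8250 Erlangs


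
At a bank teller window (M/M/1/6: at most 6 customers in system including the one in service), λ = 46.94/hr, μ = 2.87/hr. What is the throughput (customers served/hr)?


ρ = 16.3554; P_K = (1−ρ)ρ^6/(1−ρ^7) = 0.938858
λ_eff = λ(1 − P_K) = 46.94·(1 − 0.938858) = 46.94·0.061142 = 2.8700 /hr

Final: 2.8700 /hr


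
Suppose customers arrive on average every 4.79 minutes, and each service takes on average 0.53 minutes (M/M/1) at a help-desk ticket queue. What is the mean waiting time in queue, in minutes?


λ = 60/4.79 = 12.5261 /hr
μ = 60/0.53 = 113.2075 /hr
ρ = λ/μ = 12.5261/113.2075 = 0.1106
Wq = ρ/(μ−λ) = 0.1106/(113.2075−12.5261) = 0.001099 hr
In minutes: 0.001099·60 = 0.06594 min

Final: 0.06594 min


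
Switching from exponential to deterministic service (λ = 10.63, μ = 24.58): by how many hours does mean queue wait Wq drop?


ρ = 10.63/24.58 = 0.4325
Wq(M/M/1) = ρ/(μ−λ) = 0.4325/13.95 = 0.03100 hr
Wq(M/D/1) = ρ/(2(μ−λ)) = 0.01550 hr
Savings = 0.03100 − 0.01550 = 0.01550 hr

Final: 0.01550 hr


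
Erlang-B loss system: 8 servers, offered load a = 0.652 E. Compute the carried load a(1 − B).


B(8,0.652) = 0.0000004220 (Erlang-B)
Carried load = a(1 − B) = 0.652·(1 − 0.0000004220) = 0.652·1.000000 = 0.6520 E

Final: 0.6520 Erlangs


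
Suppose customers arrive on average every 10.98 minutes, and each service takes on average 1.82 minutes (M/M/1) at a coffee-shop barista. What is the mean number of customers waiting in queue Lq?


λ = 60/10.98 = 5.4645 /hr
μ = 60/1.82 = 32.9670 /hr
ρ = λ/μ = 5.4645/32.9670 = 0.1658
Lq = ρ²/(1−ρ) = 0.02748/0.8342 = 0.03293

Final: 0.03293


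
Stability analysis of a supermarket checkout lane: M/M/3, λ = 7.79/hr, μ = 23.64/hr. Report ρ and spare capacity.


Total capacity cμ = 3·23.64 = 70.92/hr
ρ = λ/(cμ) = 7.79/70.92 = 0.1098
Stable ⇔ ρ < 1: YES
Spare capacity = cμ − λ = 70.92 − 7.79 = 63.13/hr

Final: ρ = 0.1098; stable; margin = 63.13/hr


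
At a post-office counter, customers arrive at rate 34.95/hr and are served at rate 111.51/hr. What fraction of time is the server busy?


ρ = λ/μ = 34.95/111.51 = 0.3134

Final: 0.3134


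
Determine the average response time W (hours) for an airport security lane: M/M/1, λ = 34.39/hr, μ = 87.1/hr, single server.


W = 1/(μ−λ) = 1/(87.1 − 34.39) = 1/52.71 = 0.01897 hr

Final: 0.01897 hr


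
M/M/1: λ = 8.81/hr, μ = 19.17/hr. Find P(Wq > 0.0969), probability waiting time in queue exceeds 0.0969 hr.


ρ = 8.81/19.17 = 0.4596
P(Wq > t) = ρ·e^{−(μ−λ)t} = 0.4596·e^{−1.0039}
= 0.4596·0.366453 = 0.168412

Final: 0.168412


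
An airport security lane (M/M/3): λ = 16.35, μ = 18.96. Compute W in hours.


a = 0.8623; ρ = 0.2874; P₀ = 0.419437
Lq = P₀·a^c·ρ/(c!(1−ρ)²) = 0.02538
Wq = Lq/λ = 0.02538/16.35 = 0.001552 hr
W = Wq + 1/μ = 0.001552 + 0.05274 = 0.05429 hr

Final: 0.05429 hr


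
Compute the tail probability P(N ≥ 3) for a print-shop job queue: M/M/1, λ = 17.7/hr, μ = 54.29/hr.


ρ = 17.7/54.29 = 0.3260
P(N ≥ n) = ρ^n = 0.3260^3 = 0.034655

Final: 0.034655


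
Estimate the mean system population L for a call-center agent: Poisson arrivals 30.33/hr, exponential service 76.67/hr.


ρ = λ/μ = 30.33/76.67 = 0.3956
L = ρ/(1−ρ) = 0.3956/(1 − 0.3956) = 0.3956/0.6044 = 0.6545

Final: 0.6545


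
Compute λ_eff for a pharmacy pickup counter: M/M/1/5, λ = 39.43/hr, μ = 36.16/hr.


ρ = 1.0904; P_K = (1−ρ)ρ^5/(1−ρ^6) = 0.204696
λ_eff = λ(1 − P_K) = 39.43·(1 − 0.204696) = 39.43·0.795304 = 31.3588 /hr

Final: 31.3588 /hr


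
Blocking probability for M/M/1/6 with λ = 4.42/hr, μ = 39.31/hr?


ρ = λ/μ = 4.42/39.31 = 0.1124
P_K = (1−ρ)ρ^K/(1−ρ^(K+1)) = (0.8876·0.000002021)/(1 − 0.0000002272)
= 0.000001794/1.000000 = 0.000001794

Final: 0.000001794


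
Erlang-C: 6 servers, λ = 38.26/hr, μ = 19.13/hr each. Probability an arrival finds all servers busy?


a = λ/μ = 2.0000; ρ = a/6 = 0.3333
P₀ = 0.135135 (from M/M/c formula)
C(c,a) = [a^c/(c!(1−ρ))]·P₀ = [64.00000/(720·0.6667)]·0.135135
= 0.13333·0.135135 = 0.018018

Final: 0.018018


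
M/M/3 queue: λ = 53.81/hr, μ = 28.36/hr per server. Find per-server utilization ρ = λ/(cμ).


ρ = λ/(cμ) = 53.81/(3·28.36) = 53.81/85.08 = 0.6325

Final: 0.6325


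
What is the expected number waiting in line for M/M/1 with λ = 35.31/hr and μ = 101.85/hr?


ρ = 35.31/101.85 = 0.3467
Lq = ρ²/(1−ρ) = 0.1202/0.6533 = 0.1840

Final: 0.1840


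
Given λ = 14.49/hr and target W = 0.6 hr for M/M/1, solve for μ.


W = 1/(μ−λ) ⇒ μ − λ = 1/W = 1/0.6 = 1.6667
μ = λ + 1/W = 14.49 + 1.6667 = 16.1567 per hr

Final: 16.1567 /hr


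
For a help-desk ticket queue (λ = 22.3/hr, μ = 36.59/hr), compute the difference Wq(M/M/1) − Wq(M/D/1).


ρ = 22.3/36.59 = 0.6095
Wq(M/M/1) = ρ/(μ−λ) = 0.6095/14.29 = 0.04265 hr
Wq(M/D/1) = ρ/(2(μ−λ)) = 0.02132 hr
Savings = 0.04265 − 0.02132 = 0.02132 hr

Final: 0.02132 hr


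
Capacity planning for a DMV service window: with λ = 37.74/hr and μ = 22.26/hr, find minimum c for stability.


Stability requires cμ > λ ⇔ c > λ/μ.
λ/μ = 37.74/22.26 = 1.6954
Minimum integer c = ⌊1.6954⌋ + 1 = 2
Check: 2·22.26 = 44.52 > 37.74, while 1·22.26 = 22.26 ≤ 37.74

Final: 2 servers


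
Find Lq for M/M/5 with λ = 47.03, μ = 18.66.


a = λ/μ = 2.5204; ρ = a/5 = 0.5041
P₀ = 0.078401
Lq = P₀·a^c·ρ / (c!·(1−ρ)²) = 0.078401·101.69900·0.5041/(120·0.24594)
= 0.13618

Final: 0.13618


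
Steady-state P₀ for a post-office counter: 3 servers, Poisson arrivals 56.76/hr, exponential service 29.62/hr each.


a = λ/μ = 56.76/29.62 = 1.9163; ρ = a/c = 0.6388
Σ_{k=0}^{2} a^k/k! (terms k=0..2) = 1.00000 + 1.91627 + 1.83605 = 4.75232
Tail: a^3/(3!(1−ρ)) = 7.03675/(6·0.3612) = 3.24655
P₀ = 1/(4.75232 + 3.24655) = 1/7.99887 = 0.125018

Final: 0.125018


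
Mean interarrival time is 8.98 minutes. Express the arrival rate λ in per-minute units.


λ = 1/(interarrival time) in consistent units.
1 minute = 1 min, so λ = 1/8.98 = 0.1114 per minute

Final: 0.1114 /min


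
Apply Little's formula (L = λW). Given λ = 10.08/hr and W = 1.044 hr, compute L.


L = λW = 10.08·1.044 = 10.5235

Final: 10.5235


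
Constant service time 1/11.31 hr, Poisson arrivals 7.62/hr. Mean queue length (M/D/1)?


ρ = 7.62/11.31 = 0.6737
M/D/1: Lq = ρ²/(2(1−ρ)) = 0.4539/(2·0.3263) = 0.69565

Final: 0.69565


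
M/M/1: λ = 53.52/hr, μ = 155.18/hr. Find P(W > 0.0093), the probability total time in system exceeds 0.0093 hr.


W ~ Exponential(μ−λ) for M/M/1.
μ − λ = 155.18 − 53.52 = 101.6600
P(W > t) = e^{−(μ−λ)t} = e^{−0.9454} = 0.388509

Final: 0.388509


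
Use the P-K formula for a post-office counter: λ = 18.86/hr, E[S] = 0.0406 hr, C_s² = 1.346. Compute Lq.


ρ = λ·E[S] = 18.86·0.0406 = 0.7657
Lq = ρ²(1+C_s²)/(2(1−ρ)) = 0.5863·(1+1.346)/(2·0.2343)
= 0.5863·2.3460/0.4686 = 2.93556

Final: 2.93556


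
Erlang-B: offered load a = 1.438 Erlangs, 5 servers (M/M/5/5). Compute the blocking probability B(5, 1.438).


B(c,a) = (a^c/c!) / Σ_{k=0}^{c} a^k/k!
a^5/5! = 0.051240
Σ terms (k=0..5): 1.00000 + 1.43800 + 1.03392 + 0.49559 + 0.17817 + 0.05124 = 4.196922
B = 0.051240/4.196922 = 0.012209

Final: 0.012209


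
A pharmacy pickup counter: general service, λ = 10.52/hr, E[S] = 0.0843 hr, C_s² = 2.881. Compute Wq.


ρ = λ·E[S] = 10.52·0.0843 = 0.8868
E[S²] = E[S]²(1+C_s²) = 0.0843²·(1+2.881) = 0.027580
Wq = λ·E[S²]/(2(1−ρ)) = 10.52·0.027580/(2·0.1132) = 1.28197 hr

Final: 1.28197 hr


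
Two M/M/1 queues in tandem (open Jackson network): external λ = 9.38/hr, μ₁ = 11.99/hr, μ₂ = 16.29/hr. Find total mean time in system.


Each node sees arrival rate λ = 9.38/hr (tandem ⇒ throughput preserved).
W₁ = 1/(μ₁−λ) = 1/(11.99−9.38) = 0.38314 hr
W₂ = 1/(μ₂−λ) = 1/(16.29−9.38) = 0.14472 hr
W_total = W₁ + W₂ = 0.38314 + 0.14472 = 0.52786 hr

Final: 0.52786 hr


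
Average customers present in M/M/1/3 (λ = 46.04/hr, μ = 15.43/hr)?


ρ = 46.04/15.43 = 2.9838
L = ρ[1 − (K+1)ρ^K + Kρ^(K+1)] / [(1−ρ)(1−ρ^(K+1))]
Numerator: 2.9838·(1 − 4·26.564899 + 3·79.264287) = 395.452463
Denominator: (-1.9838)·(-78.264287) = 155.260519
L = 395.452463/155.260519 = 2.5470

Final: 2.5470


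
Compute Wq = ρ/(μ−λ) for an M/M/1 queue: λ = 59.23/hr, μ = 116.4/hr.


ρ = 59.23/116.4 = 0.5088
Wq = ρ/(μ−λ) = 0.5088/(116.4 − 59.23) = 0.5088/57.17 = 0.008901 hr

Final: 0.008901 hr


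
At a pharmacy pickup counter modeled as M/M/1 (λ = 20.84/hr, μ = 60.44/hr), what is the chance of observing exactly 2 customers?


ρ = 20.84/60.44 = 0.3448
P_n = (1−ρ)·ρ^n = (1 − 0.3448)·0.3448^2 = 0.6552·0.118890 = 0.077896

Final: 0.077896


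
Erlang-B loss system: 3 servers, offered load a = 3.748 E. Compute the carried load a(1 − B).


B(3,3.748) = 0.427075 (Erlang-B)
Carried load = a(1 − B) = 3.748·(1 − 0.427075) = 3.748·0.572925 = 2.1473 E

Final: 2.1473 Erlangs


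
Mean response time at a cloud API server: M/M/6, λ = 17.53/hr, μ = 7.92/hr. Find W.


a = 2.2134; ρ = 0.3689; P₀ = 0.109031
Lq = P₀·a^c·ρ/(c!(1−ρ)²) = 0.01649
Wq = Lq/λ = 0.01649/17.53 = 0.0009408 hr
W = Wq + 1/μ = 0.0009408 + 0.12626 = 0.12720 hr

Final: 0.12720 hr


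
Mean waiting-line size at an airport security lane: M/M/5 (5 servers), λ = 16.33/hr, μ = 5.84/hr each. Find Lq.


a = λ/μ = 2.7962; ρ = a/5 = 0.5592
P₀ = 0.058380
Lq = P₀·a^c·ρ / (c!·(1−ρ)²) = 0.058380·170.94905·0.5592/(120·0.19426)
= 0.23942

Final: 0.23942


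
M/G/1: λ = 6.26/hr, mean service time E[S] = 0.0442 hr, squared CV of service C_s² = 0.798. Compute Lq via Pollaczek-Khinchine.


ρ = λ·E[S] = 6.26·0.0442 = 0.2767
Lq = ρ²(1+C_s²)/(2(1−ρ)) = 0.07656·(1+0.798)/(2·0.7233)
= 0.07656·1.7980/1.4466 = 0.09515

Final: 0.09515


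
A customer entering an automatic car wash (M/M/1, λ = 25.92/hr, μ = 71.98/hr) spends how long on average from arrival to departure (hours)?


W = 1/(μ−λ) = 1/(71.98 − 25.92) = 1/46.06 = 0.02171 hr

Final: 0.02171 hr


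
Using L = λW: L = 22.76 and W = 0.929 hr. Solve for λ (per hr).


λ = L/W = 22.76/0.929 = 24.4995 /hr

Final: 24.4995 /hr


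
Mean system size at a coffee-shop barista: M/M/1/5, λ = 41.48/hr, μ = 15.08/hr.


ρ = 41.48/15.08 = 2.7507
L = ρ[1 − (K+1)ρ^K + Kρ^(K+1)] / [(1−ρ)(1−ρ^(K+1))]
Numerator: 2.7507·(1 − 6·157.466085 + 5·433.136155) = 3360.991994
Denominator: (-1.7507)·(-432.136155) = 756.524834
L = 3360.991994/756.524834 = 4.4427

Final: 4.4427


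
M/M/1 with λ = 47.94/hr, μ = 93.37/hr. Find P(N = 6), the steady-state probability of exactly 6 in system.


ρ = 47.94/93.37 = 0.5134
P_n = (1−ρ)·ρ^n = (1 − 0.5134)·0.5134^6 = 0.4866·0.018321 = 0.008914

Final: 0.008914


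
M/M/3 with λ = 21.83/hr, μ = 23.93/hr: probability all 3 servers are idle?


a = λ/μ = 21.83/23.93 = 0.9122; ρ = a/c = 0.3041
Σ_{k=0}^{2} a^k/k! (terms k=0..2) = 1.00000 + 0.91224 + 0.41609 = 2.32834
Tail: a^3/(3!(1−ρ)) = 0.75916/(6·0.6959) = 0.18181
P₀ = 1/(2.32834 + 0.18181) = 1/2.51015 = 0.398382

Final: 0.398382


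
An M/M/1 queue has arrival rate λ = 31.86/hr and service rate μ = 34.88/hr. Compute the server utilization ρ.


ρ = λ/μ = 31.86/34.88 = 0.9134

Final: 0.9134


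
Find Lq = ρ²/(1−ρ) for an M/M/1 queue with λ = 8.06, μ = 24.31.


ρ = 8.06/24.31 = 0.3316
Lq = ρ²/(1−ρ) = 0.1099/0.6684 = 0.1644

Final: 0.1644


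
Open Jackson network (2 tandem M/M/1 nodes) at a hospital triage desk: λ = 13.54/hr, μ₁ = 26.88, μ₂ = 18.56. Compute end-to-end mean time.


Each node sees arrival rate λ = 13.54/hr (tandem ⇒ throughput preserved).
W₁ = 1/(μ₁−λ) = 1/(26.88−13.54) = 0.07496 hr
W₂ = 1/(μ₂−λ) = 1/(18.56−13.54) = 0.19920 hr
W_total = W₁ + W₂ = 0.07496 + 0.19920 = 0.27417 hr

Final: 0.27417 hr


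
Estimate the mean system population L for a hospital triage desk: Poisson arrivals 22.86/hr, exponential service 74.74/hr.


ρ = λ/μ = 22.86/74.74 = 0.3059
L = ρ/(1−ρ) = 0.3059/(1 − 0.3059) = 0.3059/0.6941 = 0.4406

Final: 0.4406


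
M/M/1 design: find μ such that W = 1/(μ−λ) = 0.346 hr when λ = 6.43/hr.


W = 1/(μ−λ) ⇒ μ − λ = 1/W = 1/0.346 = 2.8902
μ = λ + 1/W = 6.43 + 2.8902 = 9.3202 per hr

Final: 9.3202 /hr


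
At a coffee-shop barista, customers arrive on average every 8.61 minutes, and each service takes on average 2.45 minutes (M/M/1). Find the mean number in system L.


λ = 60/8.61 = 6.9686 /hr
μ = 60/2.45 = 24.4898 /hr
ρ = λ/μ = 6.9686/24.4898 = 0.2846
L = ρ/(1−ρ) = 0.2846/0.7154 = 0.3977

Final: 0.3977


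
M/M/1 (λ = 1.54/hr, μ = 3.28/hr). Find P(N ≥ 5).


ρ = 1.54/3.28 = 0.4695
P(N ≥ n) = ρ^n = 0.4695^5 = 0.022816

Final: 0.022816


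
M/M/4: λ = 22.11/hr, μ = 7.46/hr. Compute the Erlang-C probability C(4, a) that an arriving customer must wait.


a = λ/μ = 2.9638; ρ = a/4 = 0.7410
P₀ = 0.039831 (from M/M/c formula)
C(c,a) = [a^c/(c!(1−ρ))]·P₀ = [77.16132/(24·0.2590)]·0.039831
= 12.41103·0.039831 = 0.494345

Final: 0.494345


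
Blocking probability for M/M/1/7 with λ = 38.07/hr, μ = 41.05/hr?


ρ = λ/μ = 38.07/41.05 = 0.9274
P_K = (1−ρ)ρ^K/(1−ρ^(K+1)) = (0.07259·0.590049)/(1 − 0.547215)
= 0.042834/0.452785 = 0.094602

Final: 0.094602


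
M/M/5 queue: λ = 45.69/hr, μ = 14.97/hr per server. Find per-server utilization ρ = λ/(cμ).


ρ = λ/(cμ) = 45.69/(5·14.97) = 45.69/74.85 = 0.6104

Final: 0.6104


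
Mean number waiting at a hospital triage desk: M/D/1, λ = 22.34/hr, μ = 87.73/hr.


ρ = 22.34/87.73 = 0.2546
M/D/1: Lq = ρ²/(2(1−ρ)) = 0.06484/(2·0.7454) = 0.04350

Final: 0.04350


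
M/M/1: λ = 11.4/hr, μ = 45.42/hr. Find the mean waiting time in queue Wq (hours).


ρ = 11.4/45.42 = 0.2510
Wq = ρ/(μ−λ) = 0.2510/(45.42 − 11.4) = 0.2510/34.02 = 0.007378 hr

Final: 0.007378 hr


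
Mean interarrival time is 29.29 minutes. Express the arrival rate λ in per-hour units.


λ = 1/(interarrival time) in consistent units.
1 hour = 60 min, so λ = 60/29.29 = 2.0485 per hour

Final: 2.0485 /hr


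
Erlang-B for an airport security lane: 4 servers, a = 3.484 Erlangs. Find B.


B(c,a) = (a^c/c!) / Σ_{k=0}^{c} a^k/k!
a^4/4! = 6.139052
Σ terms (k=0..4): 1.00000 + 3.48400 + 6.06913 + 7.04828 + 6.13905 = 23.740461
B = 6.139052/23.740461 = 0.258590

Final: 0.258590


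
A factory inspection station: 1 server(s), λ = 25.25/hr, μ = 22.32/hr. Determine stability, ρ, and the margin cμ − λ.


Total capacity cμ = 1·22.32 = 22.32/hr
ρ = λ/(cμ) = 25.25/22.32 = 1.1313
Stable ⇔ ρ < 1: NO
Spare capacity = cμ − λ = 22.32 − 25.25 = -2.93/hr

Final: ρ = 1.1313; unstable; margin = -2.93/hr


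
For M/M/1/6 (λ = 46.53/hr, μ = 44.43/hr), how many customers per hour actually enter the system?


ρ = 1.0473; P_K = (1−ρ)ρ^6/(1−ρ^7) = 0.163388
λ_eff = λ(1 − P_K) = 46.53·(1 − 0.163388) = 46.53·0.836612 = 38.9275 /hr

Final: 38.9275 /hr


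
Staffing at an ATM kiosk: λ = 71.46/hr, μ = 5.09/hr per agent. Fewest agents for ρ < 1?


Stability requires cμ > λ ⇔ c > λ/μ.
λ/μ = 71.46/5.09 = 14.0393
Minimum integer c = ⌊14.0393⌋ + 1 = 15
Check: 15·5.09 = 76.35 > 71.46, while 14·5.09 = 71.26 ≤ 71.46

Final: 15 servers


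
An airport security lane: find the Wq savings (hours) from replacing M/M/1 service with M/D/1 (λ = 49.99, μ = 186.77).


ρ = 49.99/186.77 = 0.2677
Wq(M/M/1) = ρ/(μ−λ) = 0.2677/136.78 = 0.001957 hr
Wq(M/D/1) = ρ/(2(μ−λ)) = 0.0009784 hr
Savings = 0.001957 − 0.0009784 = 0.0009784 hr

Final: 0.0009784 hr


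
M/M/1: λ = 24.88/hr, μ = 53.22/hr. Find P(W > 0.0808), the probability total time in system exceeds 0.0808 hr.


W ~ Exponential(μ−λ) for M/M/1.
μ − λ = 53.22 − 24.88 = 28.3400
P(W > t) = e^{−(μ−λ)t} = e^{−2.2899} = 0.101279

Final: 0.101279


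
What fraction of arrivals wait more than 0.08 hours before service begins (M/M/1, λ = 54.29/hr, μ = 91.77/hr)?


ρ = 54.29/91.77 = 0.5916
P(Wq > t) = ρ·e^{−(μ−λ)t} = 0.5916·e^{−2.9984}
= 0.5916·0.049867 = 0.029501

Final: 0.029501


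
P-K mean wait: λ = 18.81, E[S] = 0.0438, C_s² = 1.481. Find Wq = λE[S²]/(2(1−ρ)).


ρ = λ·E[S] = 18.81·0.0438 = 0.8239
E[S²] = E[S]²(1+C_s²) = 0.0438²·(1+1.481) = 0.004760
Wq = λ·E[S²]/(2(1−ρ)) = 18.81·0.004760/(2·0.1761) = 0.25417 hr

Final: 0.25417 hr


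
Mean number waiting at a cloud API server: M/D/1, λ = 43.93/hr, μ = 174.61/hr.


ρ = 43.93/174.61 = 0.2516
M/D/1: Lq = ρ²/(2(1−ρ)) = 0.06330/(2·0.7484) = 0.04229

Final: 0.04229


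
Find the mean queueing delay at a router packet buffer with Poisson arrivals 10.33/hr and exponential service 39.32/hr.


ρ = 10.33/39.32 = 0.2627
Wq = ρ/(μ−λ) = 0.2627/(39.32 − 10.33) = 0.2627/28.99 = 0.009062 hr

Final: 0.009062 hr


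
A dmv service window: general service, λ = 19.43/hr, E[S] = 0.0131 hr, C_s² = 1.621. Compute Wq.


ρ = λ·E[S] = 19.43·0.0131 = 0.2545
E[S²] = E[S]²(1+C_s²) = 0.0131²·(1+1.621) = 0.0004498
Wq = λ·E[S²]/(2(1−ρ)) = 19.43·0.0004498/(2·0.7455) = 0.005862 hr

Final: 0.005862 hr


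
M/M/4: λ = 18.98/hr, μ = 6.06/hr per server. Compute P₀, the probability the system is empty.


a = λ/μ = 18.98/6.06 = 3.1320; ρ = a/c = 0.7830
Σ_{k=0}^{3} a^k/k! (terms k=0..3) = 1.00000 + 3.13201 + 4.90475 + 5.12058 = 14.15735
Tail: a^4/(4!(1−ρ)) = 96.22642/(24·0.2170) = 18.47694
P₀ = 1/(14.15735 + 18.47694) = 1/32.63429 = 0.030643

Final: 0.030643


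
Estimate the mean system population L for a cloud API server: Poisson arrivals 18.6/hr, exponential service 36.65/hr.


ρ = λ/μ = 18.6/36.65 = 0.5075
L = ρ/(1−ρ) = 0.5075/(1 − 0.5075) = 0.5075/0.4925 = 1.0305

Final: 1.0305


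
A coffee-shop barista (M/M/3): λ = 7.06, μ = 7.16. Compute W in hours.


a = 0.9860; ρ = 0.3287; P₀ = 0.368980
Lq = P₀·a^c·ρ/(c!(1−ρ)²) = 0.04300
Wq = Lq/λ = 0.04300/7.06 = 0.006090 hr
W = Wq + 1/μ = 0.006090 + 0.13966 = 0.14575 hr

Final: 0.14575 hr


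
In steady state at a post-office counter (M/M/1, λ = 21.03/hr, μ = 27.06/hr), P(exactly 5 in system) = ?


ρ = 21.03/27.06 = 0.7772
P_n = (1−ρ)·ρ^n = (1 − 0.7772)·0.7772^5 = 0.2228·0.283503 = 0.063175

Final: 0.063175


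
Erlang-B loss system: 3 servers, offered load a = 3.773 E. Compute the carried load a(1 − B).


B(3,3.773) = 0.429495 (Erlang-B)
Carried load = a(1 − B) = 3.773·(1 − 0.429495) = 3.773·0.570505 = 2.1525 E

Final: 2.1525 Erlangs


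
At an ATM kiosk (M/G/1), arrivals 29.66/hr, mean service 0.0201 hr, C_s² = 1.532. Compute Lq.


ρ = λ·E[S] = 29.66·0.0201 = 0.5962
Lq = ρ²(1+C_s²)/(2(1−ρ)) = 0.3554·(1+1.532)/(2·0.4038)
= 0.3554·2.5320/0.8077 = 1.11421

Final: 1.11421


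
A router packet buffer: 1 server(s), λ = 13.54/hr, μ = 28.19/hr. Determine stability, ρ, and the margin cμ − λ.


Total capacity cμ = 1·28.19 = 28.19/hr
ρ = λ/(cμ) = 13.54/28.19 = 0.4803
Stable ⇔ ρ < 1: YES
Spare capacity = cμ − λ = 28.19 − 13.54 = 14.65/hr

Final: ρ = 0.4803; stable; margin = 14.65/hr


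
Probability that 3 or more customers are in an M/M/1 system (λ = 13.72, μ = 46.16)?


ρ = 13.72/46.16 = 0.2972
P(N ≥ n) = ρ^n = 0.2972^3 = 0.026258

Final: 0.026258


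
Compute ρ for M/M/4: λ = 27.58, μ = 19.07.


ρ = λ/(cμ) = 27.58/(4·19.07) = 27.58/76.28 = 0.3616

Final: 0.3616


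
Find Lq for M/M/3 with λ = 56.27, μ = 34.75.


a = λ/μ = 1.6193; ρ = a/3 = 0.5398
P₀ = 0.182887
Lq = P₀·a^c·ρ / (c!·(1−ρ)²) = 0.182887·4.24587·0.5398/(6·0.21182)
= 0.32978

Final: 0.32978


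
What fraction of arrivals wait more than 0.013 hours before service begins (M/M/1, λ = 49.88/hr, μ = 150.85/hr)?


ρ = 49.88/150.85 = 0.3307
P(Wq > t) = ρ·e^{−(μ−λ)t} = 0.3307·e^{−1.3126}
= 0.3307·0.269117 = 0.088986

Final: 0.088986


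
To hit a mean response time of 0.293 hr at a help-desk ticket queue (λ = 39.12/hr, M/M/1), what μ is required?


W = 1/(μ−λ) ⇒ μ − λ = 1/W = 1/0.293 = 3.4130
μ = λ + 1/W = 39.12 + 3.4130 = 42.5330 per hr

Final: 42.5330 /hr


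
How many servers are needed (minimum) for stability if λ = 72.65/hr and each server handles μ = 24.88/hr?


Stability requires cμ > λ ⇔ c > λ/μ.
λ/μ = 72.65/24.88 = 2.9200
Minimum integer c = ⌊2.9200⌋ + 1 = 3
Check: 3·24.88 = 74.64 > 72.65, while 2·24.88 = 49.76 ≤ 72.65

Final: 3 servers


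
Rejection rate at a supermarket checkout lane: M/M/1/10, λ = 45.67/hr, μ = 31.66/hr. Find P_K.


ρ = λ/μ = 45.67/31.66 = 1.4425
P_K = (1−ρ)ρ^K/(1−ρ^(K+1)) = (-0.4425·39.012251)/(1 − 56.275727)
= -17.263476/-55.275727 = 0.312316

Final: 0.312316


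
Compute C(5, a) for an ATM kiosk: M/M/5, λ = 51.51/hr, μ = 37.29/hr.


a = λ/μ = 1.3813; ρ = a/5 = 0.2763
P₀ = 0.250987 (from M/M/c formula)
C(c,a) = [a^c/(c!(1−ρ))]·P₀ = [5.02916/(120·0.7237)]·0.250987
= 0.05791·0.250987 = 0.014534

Final: 0.014534


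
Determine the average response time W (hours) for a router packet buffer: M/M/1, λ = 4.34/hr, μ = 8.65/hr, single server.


W = 1/(μ−λ) = 1/(8.65 − 4.34) = 1/4.31 = 0.2320 hr

Final: 0.2320 hr


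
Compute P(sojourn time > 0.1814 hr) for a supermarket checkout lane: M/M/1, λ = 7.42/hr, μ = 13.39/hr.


W ~ Exponential(μ−λ) for M/M/1.
μ − λ = 13.39 − 7.42 = 5.9700
P(W > t) = e^{−(μ−λ)t} = e^{−1.0830} = 0.338592

Final: 0.338592


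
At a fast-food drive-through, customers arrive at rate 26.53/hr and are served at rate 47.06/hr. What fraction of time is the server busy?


ρ = λ/μ = 26.53/47.06 = 0.5637

Final: 0.5637


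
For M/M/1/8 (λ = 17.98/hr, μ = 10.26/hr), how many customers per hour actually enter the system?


ρ = 1.7524; P_K = (1−ρ)ρ^8/(1−ρ^9) = 0.432138
λ_eff = λ(1 − P_K) = 17.98·(1 − 0.432138) = 17.98·0.567862 = 10.2102 /hr

Final: 10.2102 /hr


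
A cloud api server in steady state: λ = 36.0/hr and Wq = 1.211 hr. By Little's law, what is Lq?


Lq = λWq = 36.0·1.211 = 43.5960

Final: 43.5960


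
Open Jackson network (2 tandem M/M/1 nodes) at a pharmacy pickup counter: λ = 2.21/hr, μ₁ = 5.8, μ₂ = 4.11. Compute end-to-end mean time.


Each node sees arrival rate λ = 2.21/hr (tandem ⇒ throughput preserved).
W₁ = 1/(μ₁−λ) = 1/(5.8−2.21) = 0.27855 hr
W₂ = 1/(μ₂−λ) = 1/(4.11−2.21) = 0.52632 hr
W_total = W₁ + W₂ = 0.27855 + 0.52632 = 0.80487 hr

Final: 0.80487 hr


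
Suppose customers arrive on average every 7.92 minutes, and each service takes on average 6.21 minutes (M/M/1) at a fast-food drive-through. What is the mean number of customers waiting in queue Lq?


λ = 60/7.92 = 7.5758 /hr
μ = 60/6.21 = 9.6618 /hr
ρ = λ/μ = 7.5758/9.6618 = 0.7841
Lq = ρ²/(1−ρ) = 0.6148/0.2159 = 2.8475

Final: 2.8475


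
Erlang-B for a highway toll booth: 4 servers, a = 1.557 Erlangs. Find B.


B(c,a) = (a^c/c!) / Σ_{k=0}^{c} a^k/k!
a^4/4! = 0.244874
Σ terms (k=0..4): 1.00000 + 1.55700 + 1.21212 + 0.62909 + 0.24487 = 4.643091
B = 0.244874/4.643091 = 0.052739

Final: 0.052739


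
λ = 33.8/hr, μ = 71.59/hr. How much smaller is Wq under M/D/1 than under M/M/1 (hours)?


ρ = 33.8/71.59 = 0.4721
Wq(M/M/1) = ρ/(μ−λ) = 0.4721/37.79 = 0.01249 hr
Wq(M/D/1) = ρ/(2(μ−λ)) = 0.006247 hr
Savings = 0.01249 − 0.006247 = 0.006247 hr

Final: 0.006247 hr


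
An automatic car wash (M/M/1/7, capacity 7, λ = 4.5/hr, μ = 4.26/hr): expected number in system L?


ρ = 4.5/4.26 = 1.0563
L = ρ[1 − (K+1)ρ^K + Kρ^(K+1)] / [(1−ρ)(1−ρ^(K+1))]
Numerator: 1.0563·(1 − 8·1.467643 + 7·1.550327) = 0.117408
Denominator: (-0.05634)·(-0.550327) = 0.031004
L = 0.117408/0.031004 = 3.7868

Final: 3.7868


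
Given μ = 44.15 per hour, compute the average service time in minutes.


Mean service time = 1/μ = 1/44.15 hour = 0.02265 hour
In minutes: 0.02265 × 60 = 1.3590 min

Final: 1.3590 min


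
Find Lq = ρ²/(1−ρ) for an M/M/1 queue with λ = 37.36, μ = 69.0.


ρ = 37.36/69.0 = 0.5414
Lq = ρ²/(1−ρ) = 0.2932/0.4586 = 0.6393

Final: 0.6393


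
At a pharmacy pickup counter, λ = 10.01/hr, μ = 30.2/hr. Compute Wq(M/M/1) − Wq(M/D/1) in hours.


ρ = 10.01/30.2 = 0.3315
Wq(M/M/1) = ρ/(μ−λ) = 0.3315/20.19 = 0.01642 hr
Wq(M/D/1) = ρ/(2(μ−λ)) = 0.008208 hr
Savings = 0.01642 − 0.008208 = 0.008208 hr

Final: 0.008208 hr


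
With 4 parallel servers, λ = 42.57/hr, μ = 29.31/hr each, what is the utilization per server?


ρ = λ/(cμ) = 42.57/(4·29.31) = 42.57/117.24 = 0.3631

Final: 0.3631


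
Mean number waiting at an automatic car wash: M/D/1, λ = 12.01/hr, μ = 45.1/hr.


ρ = 12.01/45.1 = 0.2663
M/D/1: Lq = ρ²/(2(1−ρ)) = 0.07091/(2·0.7337) = 0.04833

Final: 0.04833


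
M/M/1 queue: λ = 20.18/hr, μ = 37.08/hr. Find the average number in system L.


ρ = λ/μ = 20.18/37.08 = 0.5442
L = ρ/(1−ρ) = 0.5442/(1 − 0.5442) = 0.5442/0.4558 = 1.1941

Final: 1.1941


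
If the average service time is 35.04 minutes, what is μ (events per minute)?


μ = 1/(service time) in consistent units.
1 minute = 1 min, so μ = 1/35.04 = 0.02854 per minute

Final: 0.02854 /min


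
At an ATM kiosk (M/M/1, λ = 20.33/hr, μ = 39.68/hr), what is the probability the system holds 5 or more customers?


ρ = 20.33/39.68 = 0.5123
P(N ≥ n) = ρ^n = 0.5123^5 = 0.035304

Final: 0.035304


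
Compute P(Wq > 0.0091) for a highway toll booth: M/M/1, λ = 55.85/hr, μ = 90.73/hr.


ρ = 55.85/90.73 = 0.6156
P(Wq > t) = ρ·e^{−(μ−λ)t} = 0.6156·e^{−0.3174}
= 0.6156·0.728034 = 0.448150

Final: 0.448150


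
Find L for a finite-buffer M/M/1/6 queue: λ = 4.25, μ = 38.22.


ρ = 4.25/38.22 = 0.1112
L = ρ[1 − (K+1)ρ^K + Kρ^(K+1)] / [(1−ρ)(1−ρ^(K+1))]
Numerator: 0.1112·(1 − 7·0.000001891 + 6·0.0000002102) = 0.111197
Denominator: (0.8888)·(1.000000) = 0.888801
L = 0.111197/0.888801 = 0.1251

Final: 0.1251


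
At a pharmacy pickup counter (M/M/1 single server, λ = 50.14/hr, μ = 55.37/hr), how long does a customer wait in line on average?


ρ = 50.14/55.37 = 0.9055
Wq = ρ/(μ−λ) = 0.9055/(55.37 − 50.14) = 0.9055/5.23 = 0.1731 hr

Final: 0.1731 hr


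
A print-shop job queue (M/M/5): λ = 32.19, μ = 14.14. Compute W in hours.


a = 2.2765; ρ = 0.4553; P₀ = 0.101125
Lq = P₀·a^c·ρ/(c!(1−ρ)²) = 0.07907
Wq = Lq/λ = 0.07907/32.19 = 0.002456 hr
W = Wq + 1/μ = 0.002456 + 0.07072 = 0.07318 hr

Final: 0.07318 hr


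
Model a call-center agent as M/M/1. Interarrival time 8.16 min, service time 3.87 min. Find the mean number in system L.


λ = 60/8.16 = 7.3529 /hr
μ = 60/3.87 = 15.5039 /hr
ρ = λ/μ = 7.3529/15.5039 = 0.4743
L = ρ/(1−ρ) = 0.4743/0.5257 = 0.9021

Final: 0.9021


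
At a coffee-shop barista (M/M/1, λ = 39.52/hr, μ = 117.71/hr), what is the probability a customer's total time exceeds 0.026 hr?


W ~ Exponential(μ−λ) for M/M/1.
μ − λ = 117.71 − 39.52 = 78.1900
P(W > t) = e^{−(μ−λ)t} = e^{−2.0329} = 0.130950

Final: 0.130950


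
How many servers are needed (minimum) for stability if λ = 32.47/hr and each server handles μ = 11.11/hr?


Stability requires cμ > λ ⇔ c > λ/μ.
λ/μ = 32.47/11.11 = 2.9226
Minimum integer c = ⌊2.9226⌋ + 1 = 3
Check: 3·11.11 = 33.33 > 32.47, while 2·11.11 = 22.22 ≤ 32.47

Final: 3 servers


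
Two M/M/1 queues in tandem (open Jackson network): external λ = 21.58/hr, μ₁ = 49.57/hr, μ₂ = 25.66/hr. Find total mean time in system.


Each node sees arrival rate λ = 21.58/hr (tandem ⇒ throughput preserved).
W₁ = 1/(μ₁−λ) = 1/(49.57−21.58) = 0.03573 hr
W₂ = 1/(μ₂−λ) = 1/(25.66−21.58) = 0.24510 hr
W_total = W₁ + W₂ = 0.03573 + 0.24510 = 0.28083 hr

Final: 0.28083 hr


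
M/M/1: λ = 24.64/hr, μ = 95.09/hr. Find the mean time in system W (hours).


W = 1/(μ−λ) = 1/(95.09 − 24.64) = 1/70.45 = 0.01419 hr

Final: 0.01419 hr


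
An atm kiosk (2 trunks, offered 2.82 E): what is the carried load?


B(2,2.82) = 0.510018 (Erlang-B)
Carried load = a(1 − B) = 2.82·(1 − 0.510018) = 2.82·0.489982 = 1.3818 E

Final: 1.3818 Erlangs


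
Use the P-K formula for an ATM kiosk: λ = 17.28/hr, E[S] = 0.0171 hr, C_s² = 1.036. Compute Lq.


ρ = λ·E[S] = 17.28·0.0171 = 0.2955
Lq = ρ²(1+C_s²)/(2(1−ρ)) = 0.08731·(1+1.036)/(2·0.7045)
= 0.08731·2.0360/1.4090 = 0.12617

Final: 0.12617


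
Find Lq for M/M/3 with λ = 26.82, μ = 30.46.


a = λ/μ = 0.8805; ρ = a/3 = 0.2935
P₀ = 0.411663
Lq = P₀·a^c·ρ / (c!·(1−ρ)²) = 0.411663·0.68263·0.2935/(6·0.49914)
= 0.02754

Final: 0.02754


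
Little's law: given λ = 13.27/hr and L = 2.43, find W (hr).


W = L/λ = 2.43/13.27 = 0.1831 hr

Final: 0.1831 hr


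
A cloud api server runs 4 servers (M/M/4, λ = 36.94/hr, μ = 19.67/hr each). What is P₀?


a = λ/μ = 36.94/19.67 = 1.8780; ρ = a/c = 0.4695
Σ_{k=0}^{3} a^k/k! (terms k=0..3) = 1.00000 + 1.87799 + 1.76342 + 1.10389 = 5.74530
Tail: a^4/(4!(1−ρ)) = 12.43856/(24·0.5305) = 0.97695
P₀ = 1/(5.74530 + 0.97695) = 1/6.72224 = 0.148760

Final: 0.148760


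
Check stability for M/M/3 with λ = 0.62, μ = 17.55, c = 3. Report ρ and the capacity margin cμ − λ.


Total capacity cμ = 3·17.55 = 52.65/hr
ρ = λ/(cμ) = 0.62/52.65 = 0.01178
Stable ⇔ ρ < 1: YES
Spare capacity = cμ − λ = 52.65 − 0.62 = 52.03/hr

Final: ρ = 0.01178; stable; margin = 52.03/hr


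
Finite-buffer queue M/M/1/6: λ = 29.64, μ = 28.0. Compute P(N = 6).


ρ = λ/μ = 29.64/28.0 = 1.0586
P_K = (1−ρ)ρ^K/(1−ρ^(K+1)) = (-0.05857·1.407087)/(1 − 1.489502)
= -0.082415/-0.489502 = 0.168365

Final: 0.168365


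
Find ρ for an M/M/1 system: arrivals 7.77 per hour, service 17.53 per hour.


ρ = λ/μ = 7.77/17.53 = 0.4432

Final: 0.4432


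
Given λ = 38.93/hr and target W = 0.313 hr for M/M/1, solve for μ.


W = 1/(μ−λ) ⇒ μ − λ = 1/W = 1/0.313 = 3.1949
μ = λ + 1/W = 38.93 + 3.1949 = 42.1249 per hr

Final: 42.1249 /hr


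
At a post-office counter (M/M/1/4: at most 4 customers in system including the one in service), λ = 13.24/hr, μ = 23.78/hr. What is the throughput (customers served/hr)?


ρ = 0.5568; P_K = (1−ρ)ρ^4/(1−ρ^5) = 0.045000
λ_eff = λ(1 − P_K) = 13.24·(1 − 0.045000) = 13.24·0.955000 = 12.6442 /hr

Final: 12.6442 /hr


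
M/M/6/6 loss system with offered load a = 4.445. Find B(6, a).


B(c,a) = (a^c/c!) / Σ_{k=0}^{c} a^k/k!
a^6/6! = 10.712679
Σ terms (k=0..6): 1.00000 + 4.44500 + 9.87901 + 14.63740 + 16.26581 + 14.46031 + 10.71268 = 71.400219
B = 10.712679/71.400219 = 0.150037

Final: 0.150037


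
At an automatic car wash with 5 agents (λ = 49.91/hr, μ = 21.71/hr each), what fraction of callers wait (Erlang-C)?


a = λ/μ = 2.2989; ρ = a/5 = 0.4598
P₀ = 0.098805 (from M/M/c formula)
C(c,a) = [a^c/(c!(1−ρ))]·P₀ = [64.21533/(120·0.5402)]·0.098805
= 0.99059·0.098805 = 0.097875

Final: 0.097875


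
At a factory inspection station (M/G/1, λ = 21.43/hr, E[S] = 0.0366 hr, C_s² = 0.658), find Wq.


ρ = λ·E[S] = 21.43·0.0366 = 0.7843
E[S²] = E[S]²(1+C_s²) = 0.0366²·(1+0.658) = 0.002221
Wq = λ·E[S²]/(2(1−ρ)) = 21.43·0.002221/(2·0.2157) = 0.11035 hr

Final: 0.11035 hr


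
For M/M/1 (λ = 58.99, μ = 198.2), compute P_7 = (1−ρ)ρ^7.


ρ = 58.99/198.2 = 0.2976
P_n = (1−ρ)·ρ^n = (1 − 0.2976)·0.2976^7 = 0.7024·0.0002069 = 0.0001453

Final: 0.0001453


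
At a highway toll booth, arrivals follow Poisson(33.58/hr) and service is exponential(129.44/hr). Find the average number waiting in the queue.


ρ = 33.58/129.44 = 0.2594
Lq = ρ²/(1−ρ) = 0.06730/0.7406 = 0.09088

Final: 0.09088


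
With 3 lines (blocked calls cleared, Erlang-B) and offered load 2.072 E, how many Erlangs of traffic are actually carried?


B(3,2.072) = 0.221242 (Erlang-B)
Carried load = a(1 − B) = 2.072·(1 − 0.221242) = 2.072·0.778758 = 1.6136 E

Final: 1.6136 Erlangs


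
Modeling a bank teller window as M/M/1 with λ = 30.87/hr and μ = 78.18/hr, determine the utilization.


ρ = λ/μ = 30.87/78.18 = 0.3949

Final: 0.3949


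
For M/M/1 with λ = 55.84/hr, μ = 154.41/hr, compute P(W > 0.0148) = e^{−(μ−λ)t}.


W ~ Exponential(μ−λ) for M/M/1.
μ − λ = 154.41 − 55.84 = 98.5700
P(W > t) = e^{−(μ−λ)t} = e^{−1.4588} = 0.232507

Final: 0.232507


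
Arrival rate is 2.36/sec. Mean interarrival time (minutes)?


Mean interarrival time = 1/λ = 1/2.36 second = 0.42373 second
In minutes: 0.42373 × 0.0166667 = 0.007062 min

Final: 0.007062 min


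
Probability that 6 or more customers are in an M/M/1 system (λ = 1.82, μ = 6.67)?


ρ = 1.82/6.67 = 0.2729
P(N ≥ n) = ρ^n = 0.2729^6 = 0.0004127

Final: 0.0004127


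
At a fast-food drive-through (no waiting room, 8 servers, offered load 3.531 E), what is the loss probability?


B(c,a) = (a^c/c!) / Σ_{k=0}^{c} a^k/k!
a^8/8! = 0.599323
Σ terms (k=0..8): 1.00000 + 3.53100 + 6.23398 + 7.33740 + 6.47709 + 4.57412 + 2.69187 + 1.35786 + 0.59932 = 33.802626
B = 0.599323/33.802626 = 0.017730

Final: 0.017730


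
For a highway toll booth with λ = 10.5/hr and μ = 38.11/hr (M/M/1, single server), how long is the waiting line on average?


ρ = 10.5/38.11 = 0.2755
Lq = ρ²/(1−ρ) = 0.07591/0.7245 = 0.1048

Final: 0.1048


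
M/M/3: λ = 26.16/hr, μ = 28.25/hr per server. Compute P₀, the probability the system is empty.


a = λ/μ = 26.16/28.25 = 0.9260; ρ = a/c = 0.3087
Σ_{k=0}^{2} a^k/k! (terms k=0..2) = 1.00000 + 0.92602 + 0.42875 = 2.35477
Tail: a^3/(3!(1−ρ)) = 0.79407/(6·0.6913) = 0.19144
P₀ = 1/(2.35477 + 0.19144) = 1/2.54621 = 0.392741

Final: 0.392741


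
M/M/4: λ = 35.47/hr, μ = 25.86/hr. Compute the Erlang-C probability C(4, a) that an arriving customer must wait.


a = λ/μ = 1.3716; ρ = a/4 = 0.3429
P₀ = 0.252093 (from M/M/c formula)
C(c,a) = [a^c/(c!(1−ρ))]·P₀ = [3.53941/(24·0.6571)]·0.252093
= 0.22444·0.252093 = 0.056578

Final: 0.056578
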